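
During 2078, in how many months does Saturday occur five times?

A month of length L has five Saturdays iff its first Saturday is on day ≤ L−28 (so day 1–3 in a 31-day month, 1–2 in a 30-day month, day 1 in a leap February).
Checking each month of 2078: Jan starts Sat (31d) ✓; Feb starts Tue (28d); Mar starts Tue (31d); Apr starts Fri (30d) ✓; May starts Sun (31d); Jun starts Wed (30d); Jul starts Fri (31d) ✓; Aug starts Mon (31d); Sep starts Thu (30d); Oct starts Sat (31d) ✓; Nov starts Tue (30d); Dec starts Thu (31d) ✓.
Five-Saturday months: January, April, July, October, December → 5.

5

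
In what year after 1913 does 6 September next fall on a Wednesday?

From one year to the next, a fixed date's weekday advances by 1, or by 2 when a Feb 29 lies between the two dates.
1913: September 6 is Saturday.
1914: Sunday (+1)
1915: Monday (+1)
1916: Wednesday (+2)
6 September falls on a Wednesday in 1916.

1916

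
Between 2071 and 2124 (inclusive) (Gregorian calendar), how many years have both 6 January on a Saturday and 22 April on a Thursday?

0

Check each year's weekday for 6 January and 22 April:
  2071: Tue/Wed  2072: Wed/Fri  2073: Fri/Sat  2074: Sat/Sun  2075: Sun/Mon  2076: Mon/Wed  2077: Wed/Thu  2078: Thu/Fri  2079: Fri/Sat  2080: Sat/Mon  2081: Mon/Tue  2082: Tue/Wed  2083: Wed/Thu  2084: Thu/Sat  …(26 more)…  2111: Tue/Wed  2112: Wed/Fri  2113: Fri/Sat  2114: Sat/Sun  2115: Sun/Mon  2116: Mon/Wed  2117: Wed/Thu  2118: Thu/Fri  2119: Fri/Sat  2120: Sat/Mon  2121: Mon/Tue  2122: Tue/Wed  2123: Wed/Thu  2124: Thu/Sat
Both conditions hold in: no year — 0.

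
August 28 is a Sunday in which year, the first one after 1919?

From one year to the next, a fixed date's weekday advances by 1, or by 2 when a Feb 29 lies between the two dates.
1919: August 28 is Thursday.
1920: Saturday (+2)
1921: Sunday (+1)
August 28 falls on a Sunday in 1921.

1921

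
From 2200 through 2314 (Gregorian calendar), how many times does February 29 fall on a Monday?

5

Leap years in 2200–2314: 27 of them.
Feb 29 weekday advances by 5 (mod 7) from one leap year to the next four years later (or differs when a century non-leap intervenes).
Leap-day weekdays: 2204:Wed 2208:Mon✓ 2212:Sat 2216:Thu 2220:Tue 2224:Sun 2228:Fri 2232:Wed 2236:Mon✓ 2240:Sat 2244:Thu 2248:Tue 2252:Sun 2256:Fri 2260:Wed 2264:Mon✓ 2268:Sat 2272:Thu 2276:Tue 2280:Sun 2284:Fri 2288:Wed 2292:Mon✓ 2296:Sat 2304:Mon✓ 2308:Sat 2312:Thu
Monday: 2208, 2236, 2264, 2292, 2304 → 5.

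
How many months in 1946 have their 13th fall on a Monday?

Check the 13th of each month of 1946: Jan 13: Sun, Feb 13: Wed, Mar 13: Wed, Apr 13: Sat, May 13: Mon, Jun 13: Thu, Jul 13: Sat, Aug 13: Tue, Sep 13: Fri, Oct 13: Sun, Nov 13: Wed, Dec 13: Fri.
Monday occurs in May — 1 month.

1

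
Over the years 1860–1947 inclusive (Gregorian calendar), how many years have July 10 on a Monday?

13

Track July 10's weekday year by year (advancing +1, or +2 across a Feb 29):
  1860: Tue  1861: Wed (+1)  1862: Thu (+1)  1863: Fri (+1)  1864: Sun (+2)
  1865: Mon (+1) ✓  1866: Tue (+1)  1867: Wed (+1)  1868: Fri (+2)  1869: Sat (+1)
  1870: Sun (+1)  1871: Mon (+1) ✓  1872: Wed (+2)  1873: Thu (+1)  … (60 more years) …
  1934: Tue (+1)  1935: Wed (+1)  1936: Fri (+2)  1937: Sat (+1)  1938: Sun (+1)
  1939: Mon (+1) ✓  1940: Wed (+2)  1941: Thu (+1)  1942: Fri (+1)  1943: Sat (+1)
  1944: Mon (+2) ✓  1945: Tue (+1)  1946: Wed (+1)  1947: Thu (+1)
Monday years: 1865, 1871, 1876, 1882, 1893, 1899, 1905, 1911, 1916, 1922, 1933, 1939, 1944 — 13 in total.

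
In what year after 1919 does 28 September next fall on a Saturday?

1929

From one year to the next, a fixed date's weekday advances by 1, or by 2 when a Feb 29 lies between the two dates.
1919: September 28 is Sunday.
1920: Tuesday (+2)
1921: Wednesday (+1)
1922: Thursday (+1)
1923: Friday (+1)
1924: Sunday (+2)
1925: Monday (+1)
1926: Tuesday (+1)
1927: Wednesday (+1)
1928: Friday (+2)
1929: Saturday (+1)
28 September falls on a Saturday in 1929.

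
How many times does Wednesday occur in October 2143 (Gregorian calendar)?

October 2143 has 31 days and begins on Tuesday.
The first Wednesday is October 2.
Wednesdays fall on 2, 9, 16, 23, 30 — that's 5.

5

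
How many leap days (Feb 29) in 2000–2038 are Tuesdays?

2

Leap years in 2000–2038: 10 of them.
Feb 29 weekday advances by 5 (mod 7) from one leap year to the next four years later (or differs when a century non-leap intervenes).
Leap-day weekdays: 2000:Tue✓ 2004:Sun 2008:Fri 2012:Wed 2016:Mon 2020:Sat 2024:Thu 2028:Tue✓ 2032:Sun 2036:Fri
Tuesday: 2000, 2028 → 2.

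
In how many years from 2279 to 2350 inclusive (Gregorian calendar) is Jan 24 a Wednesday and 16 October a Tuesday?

8

Check each year's weekday for Jan 24 and 16 October:
  2279: Fri/Thu  2280: Sat/Sat  2281: Mon/Sun  2282: Tue/Mon  2283: Wed/Tue ✓  2284: Thu/Thu  2285: Sat/Fri  2286: Sun/Sat  2287: Mon/Sun  2288: Tue/Tue  2289: Thu/Wed  2290: Fri/Thu  2291: Sat/Fri  2292: Sun/Sun  …(44 more)…  2337: Sun/Sat  2338: Mon/Sun  2339: Tue/Mon  2340: Wed/Wed  2341: Fri/Thu  2342: Sat/Fri  2343: Sun/Sat  2344: Mon/Mon  2345: Wed/Tue ✓  2346: Thu/Wed  2347: Fri/Thu  2348: Sat/Sat  2349: Mon/Sun  2350: Tue/Mon
Both conditions hold in: 2283, 2294, 2300, 2306, 2317, 2323, 2334, 2345 — 8.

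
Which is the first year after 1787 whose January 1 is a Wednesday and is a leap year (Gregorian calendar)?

1812

Jan 1 advances by 2 weekdays after a leap year and by 1 after a common year.
1787: Jan 1 is Monday.
1788: Tuesday (leap)
1789: Thursday
1790: Friday
1791: Saturday
1792: Sunday (leap)
1793: Tuesday
1794: Wednesday
1795: Thursday
1796: Friday (leap)
1797: Sunday
1798: Monday
1799: Tuesday
1800: Wednesday
1801: Thursday
1802: Friday
1803: Saturday
1804: Sunday (leap)
1805: Tuesday
1806: Wednesday
1807: Thursday
1808: Friday (leap)
1809: Sunday
1810: Monday
1811: Tuesday
1812: Wednesday (leap)
1812 begins on a Wednesday and is a leap year.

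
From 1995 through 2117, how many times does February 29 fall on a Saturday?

4

Leap years in 1995–2117: 30 of them.
Feb 29 weekday advances by 5 (mod 7) from one leap year to the next four years later (or differs when a century non-leap intervenes).
Leap-day weekdays: 1996:Thu 2000:Tue 2004:Sun 2008:Fri 2012:Wed 2016:Mon 2020:Sat✓ 2024:Thu 2028:Tue 2032:Sun 2036:Fri 2040:Wed 2044:Mon …(4 more)… 2064:Fri 2068:Wed 2072:Mon 2076:Sat✓ 2080:Thu 2084:Tue 2088:Sun 2092:Fri 2096:Wed 2104:Fri 2108:Wed 2112:Mon 2116:Sat✓
Saturday: 2020, 2048, 2076, 2116 → 4.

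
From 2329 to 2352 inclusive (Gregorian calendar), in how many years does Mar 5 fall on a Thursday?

Track Mar 5's weekday year by year (advancing +1, or +2 across a Feb 29):
  2329: Tue  2330: Wed (+1)  2331: Thu (+1) ✓  2332: Sat (+2)  2333: Sun (+1)
  2334: Mon (+1)  2335: Tue (+1)  2336: Thu (+2) ✓  2337: Fri (+1)  2338: Sat (+1)
  2339: Sun (+1)  2340: Tue (+2)  2341: Wed (+1)  2342: Thu (+1) ✓  2343: Fri (+1)
  2344: Sun (+2)  2345: Mon (+1)  2346: Tue (+1)  2347: Wed (+1)  2348: Fri (+2)
  2349: Sat (+1)  2350: Sun (+1)  2351: Mon (+1)  2352: Wed (+2)
Thursday years: 2331, 2336, 2342 — 3 in total.

3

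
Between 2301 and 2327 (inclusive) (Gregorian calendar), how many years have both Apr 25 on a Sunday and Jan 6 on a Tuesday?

Check each year's weekday for Apr 25 and Jan 6:
  2301: Thu/Sun  2302: Fri/Mon  2303: Sat/Tue  2304: Mon/Wed  2305: Tue/Fri  2306: Wed/Sat  2307: Thu/Sun  2308: Sat/Mon  2309: Sun/Wed  2310: Mon/Thu  2311: Tue/Fri  2312: Thu/Sat  2313: Fri/Mon  2314: Sat/Tue  2315: Sun/Wed  2316: Tue/Thu  2317: Wed/Sat  2318: Thu/Sun  2319: Fri/Mon  2320: Sun/Tue ✓  2321: Mon/Thu  2322: Tue/Fri  2323: Wed/Sat  2324: Fri/Sun  2325: Sat/Tue  2326: Sun/Wed  2327: Mon/Thu
Both conditions hold in: 2320 — 1.

1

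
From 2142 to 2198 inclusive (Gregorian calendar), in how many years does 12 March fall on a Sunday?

Track 12 March's weekday year by year (advancing +1, or +2 across a Feb 29):
  2142: Mon  2143: Tue (+1)  2144: Thu (+2)  2145: Fri (+1)  2146: Sat (+1)
  2147: Sun (+1) ✓  2148: Tue (+2)  2149: Wed (+1)  2150: Thu (+1)  2151: Fri (+1)
  2152: Sun (+2) ✓  2153: Mon (+1)  2154: Tue (+1)  2155: Wed (+1)  … (29 more years) …
  2185: Sat (+1)  2186: Sun (+1) ✓  2187: Mon (+1)  2188: Wed (+2)  2189: Thu (+1)
  2190: Fri (+1)  2191: Sat (+1)  2192: Mon (+2)  2193: Tue (+1)  2194: Wed (+1)
  2195: Thu (+1)  2196: Sat (+2)  2197: Sun (+1) ✓  2198: Mon (+1)
Sunday years: 2147, 2152, 2158, 2169, 2175, 2180, 2186, 2197 — 8 in total.

8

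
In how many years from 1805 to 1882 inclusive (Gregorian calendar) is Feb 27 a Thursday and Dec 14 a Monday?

Check each year's weekday for Feb 27 and Dec 14:
  1805: Wed/Sat  1806: Thu/Sun  1807: Fri/Mon  1808: Sat/Wed  1809: Mon/Thu  1810: Tue/Fri  1811: Wed/Sat  1812: Thu/Mon ✓  1813: Sat/Tue  1814: Sun/Wed  1815: Mon/Thu  1816: Tue/Sat  1817: Thu/Sun  1818: Fri/Mon  …(50 more)…  1869: Sat/Tue  1870: Sun/Wed  1871: Mon/Thu  1872: Tue/Sat  1873: Thu/Sun  1874: Fri/Mon  1875: Sat/Tue  1876: Sun/Thu  1877: Tue/Fri  1878: Wed/Sat  1879: Thu/Sun  1880: Fri/Tue  1881: Sun/Wed  1882: Mon/Thu
Both conditions hold in: 1812, 1840, 1868 — 3.

3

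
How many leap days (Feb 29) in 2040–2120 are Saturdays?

Leap years in 2040–2120: 20 of them.
Feb 29 weekday advances by 5 (mod 7) from one leap year to the next four years later (or differs when a century non-leap intervenes).
Leap-day weekdays: 2040:Wed 2044:Mon 2048:Sat✓ 2052:Thu 2056:Tue 2060:Sun 2064:Fri 2068:Wed 2072:Mon 2076:Sat✓ 2080:Thu 2084:Tue 2088:Sun 2092:Fri 2096:Wed 2104:Fri 2108:Wed 2112:Mon 2116:Sat✓ 2120:Thu
Saturday: 2048, 2076, 2116 → 3.

3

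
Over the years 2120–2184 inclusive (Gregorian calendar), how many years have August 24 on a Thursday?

Track August 24's weekday year by year (advancing +1, or +2 across a Feb 29):
  2120: Sat  2121: Sun (+1)  2122: Mon (+1)  2123: Tue (+1)  2124: Thu (+2) ✓
  2125: Fri (+1)  2126: Sat (+1)  2127: Sun (+1)  2128: Tue (+2)  2129: Wed (+1)
  2130: Thu (+1) ✓  2131: Fri (+1)  2132: Sun (+2)  2133: Mon (+1)  … (37 more years) …
  2171: Sat (+1)  2172: Mon (+2)  2173: Tue (+1)  2174: Wed (+1)  2175: Thu (+1) ✓
  2176: Sat (+2)  2177: Sun (+1)  2178: Mon (+1)  2179: Tue (+1)  2180: Thu (+2) ✓
  2181: Fri (+1)  2182: Sat (+1)  2183: Sun (+1)  2184: Tue (+2)
Thursday years: 2124, 2130, 2141, 2147, 2152, 2158, 2169, 2175, 2180 — 9 in total.

9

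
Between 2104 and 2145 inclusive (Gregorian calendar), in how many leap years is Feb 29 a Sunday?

Leap years in 2104–2145: 11 of them.
Feb 29 weekday advances by 5 (mod 7) from one leap year to the next four years later (or differs when a century non-leap intervenes).
Leap-day weekdays: 2104:Fri 2108:Wed 2112:Mon 2116:Sat 2120:Thu 2124:Tue 2128:Sun✓ 2132:Fri 2136:Wed 2140:Mon 2144:Sat
Sunday: 2128 → 1.

1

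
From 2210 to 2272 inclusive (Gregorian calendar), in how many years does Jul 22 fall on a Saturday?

9

Track Jul 22's weekday year by year (advancing +1, or +2 across a Feb 29):
  2210: Sun  2211: Mon (+1)  2212: Wed (+2)  2213: Thu (+1)  2214: Fri (+1)
  2215: Sat (+1) ✓  2216: Mon (+2)  2217: Tue (+1)  2218: Wed (+1)  2219: Thu (+1)
  2220: Sat (+2) ✓  2221: Sun (+1)  2222: Mon (+1)  2223: Tue (+1)  … (35 more years) …
  2259: Fri (+1)  2260: Sun (+2)  2261: Mon (+1)  2262: Tue (+1)  2263: Wed (+1)
  2264: Fri (+2)  2265: Sat (+1) ✓  2266: Sun (+1)  2267: Mon (+1)  2268: Wed (+2)
  2269: Thu (+1)  2270: Fri (+1)  2271: Sat (+1) ✓  2272: Mon (+2)
Saturday years: 2215, 2220, 2226, 2237, 2243, 2248, 2254, 2265, 2271 — 9 in total.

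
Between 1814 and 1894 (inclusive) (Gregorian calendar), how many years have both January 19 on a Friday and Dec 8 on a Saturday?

Check each year's weekday for January 19 and Dec 8:
  1814: Wed/Thu  1815: Thu/Fri  1816: Fri/Sun  1817: Sun/Mon  1818: Mon/Tue  1819: Tue/Wed  1820: Wed/Fri  1821: Fri/Sat ✓  1822: Sat/Sun  1823: Sun/Mon  1824: Mon/Wed  1825: Wed/Thu  1826: Thu/Fri  1827: Fri/Sat ✓  …(53 more)…  1881: Wed/Thu  1882: Thu/Fri  1883: Fri/Sat ✓  1884: Sat/Mon  1885: Mon/Tue  1886: Tue/Wed  1887: Wed/Thu  1888: Thu/Sat  1889: Sat/Sun  1890: Sun/Mon  1891: Mon/Tue  1892: Tue/Thu  1893: Thu/Fri  1894: Fri/Sat ✓
Both conditions hold in: 1821, 1827, 1838, 1849, 1855, 1866, 1877, 1883, 1894 — 9.

9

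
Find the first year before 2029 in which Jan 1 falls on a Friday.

2027

Jan 1 advances by 2 weekdays after a leap year and by 1 after a common year.
2029: Jan 1 is Monday.
2028: Saturday (leap)
2027: Friday
2027 begins on a Friday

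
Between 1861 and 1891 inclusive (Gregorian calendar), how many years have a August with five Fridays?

14

August has 31 days; it has five Fridays when Friday falls among the first (month-length − 28) days — i.e. when August 1 is one of Friday/Thursday/Wednesday.
August 1 by year: 1861:Thu✓ 1862:Fri✓ 1863:Sat 1864:Mon 1865:Tue 1866:Wed✓ 1867:Thu✓ 1868:Sat 1869:Sun 1870:Mon 1871:Tue 1872:Thu✓ 1873:Fri✓ 1874:Sat 1875:Sun 1876:Tue 1877:Wed✓ 1878:Thu✓ 1879:Fri✓ 1880:Sun 1881:Mon 1882:Tue 1883:Wed✓ 1884:Fri✓ 1885:Sat 1886:Sun 1887:Mon 1888:Wed✓ 1889:Thu✓ 1890:Fri✓ 1891:Sat
Years with five Fridays: 1861, 1862, 1866, 1867, 1872, 1873, 1877, 1878, 1879, 1883, 1884, 1888, 1889, 1890 → 14.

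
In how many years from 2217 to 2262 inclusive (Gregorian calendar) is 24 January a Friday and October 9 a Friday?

Check each year's weekday for 24 January and October 9:
  2217: Fri/Thu  2218: Sat/Fri  2219: Sun/Sat  2220: Mon/Mon  2221: Wed/Tue  2222: Thu/Wed  2223: Fri/Thu  2224: Sat/Sat  2225: Mon/Sun  2226: Tue/Mon  2227: Wed/Tue  2228: Thu/Thu  2229: Sat/Fri  2230: Sun/Sat  …(18 more)…  2249: Wed/Tue  2250: Thu/Wed  2251: Fri/Thu  2252: Sat/Sat  2253: Mon/Sun  2254: Tue/Mon  2255: Wed/Tue  2256: Thu/Thu  2257: Sat/Fri  2258: Sun/Sat  2259: Mon/Sun  2260: Tue/Tue  2261: Thu/Wed  2262: Fri/Thu
Both conditions hold in: 2240 — 1.

1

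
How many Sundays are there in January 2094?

5

January 2094 has 31 days and begins on Friday.
The first Sunday is January 3.
Sundays fall on 3, 10, 17, 24, 31 — that's 5.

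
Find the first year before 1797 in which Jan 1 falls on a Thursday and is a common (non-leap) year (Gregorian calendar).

Jan 1 advances by 2 weekdays after a leap year and by 1 after a common year.
1797: Jan 1 is Sunday.
1796: Friday (leap)
1795: Thursday
1795 begins on a Thursday and is a common year.

1795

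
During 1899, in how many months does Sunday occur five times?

5

A month of length L has five Sundays iff its first Sunday is on day ≤ L−28 (so day 1–3 in a 31-day month, 1–2 in a 30-day month, day 1 in a leap February).
Checking each month of 1899: Jan starts Sun (31d) ✓; Feb starts Wed (28d); Mar starts Wed (31d); Apr starts Sat (30d) ✓; May starts Mon (31d); Jun starts Thu (30d); Jul starts Sat (31d) ✓; Aug starts Tue (31d); Sep starts Fri (30d); Oct starts Sun (31d) ✓; Nov starts Wed (30d); Dec starts Fri (31d) ✓.
Five-Sunday months: January, April, July, October, December → 5.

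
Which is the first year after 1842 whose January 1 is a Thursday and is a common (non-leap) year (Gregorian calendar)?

1846

Jan 1 advances by 2 weekdays after a leap year and by 1 after a common year.
1842: Jan 1 is Saturday.
1843: Sunday
1844: Monday (leap)
1845: Wednesday
1846: Thursday
1846 begins on a Thursday and is a common year.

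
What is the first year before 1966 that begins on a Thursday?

1959

Jan 1 advances by 2 weekdays after a leap year and by 1 after a common year.
1966: Jan 1 is Saturday.
1965: Friday
1964: Wednesday (leap)
1963: Tuesday
1962: Monday
1961: Sunday
1960: Friday (leap)
1959: Thursday
1959 begins on a Thursday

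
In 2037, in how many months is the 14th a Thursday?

Check the 14th of each month of 2037: Jan 14: Wed, Feb 14: Sat, Mar 14: Sat, Apr 14: Tue, May 14: Thu, Jun 14: Sun, Jul 14: Tue, Aug 14: Fri, Sep 14: Mon, Oct 14: Wed, Nov 14: Sat, Dec 14: Mon.
Thursday occurs in May — 1 month.

1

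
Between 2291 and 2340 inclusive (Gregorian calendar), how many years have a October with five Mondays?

October has 31 days; it has five Mondays when Monday falls among the first (month-length − 28) days — i.e. when October 1 is one of Monday/Sunday/Saturday.
October 1 by year: 2291:Thu 2292:Sat✓ 2293:Sun✓ 2294:Mon✓ 2295:Tue 2296:Thu 2297:Fri 2298:Sat✓ 2299:Sun✓ 2300:Mon✓ 2301:Tue 2302:Wed 2303:Thu 2304:Sat✓ 2305:Sun✓ …(20 more)… 2326:Fri 2327:Sat✓ 2328:Mon✓ 2329:Tue 2330:Wed 2331:Thu 2332:Sat✓ 2333:Sun✓ 2334:Mon✓ 2335:Tue 2336:Thu 2337:Fri 2338:Sat✓ 2339:Sun✓ 2340:Tue
Years with five Mondays: 2292, 2293, 2294, 2298, 2299, 2300, 2304, 2305, 2306, 2310, 2311, 2316, 2317, 2321, 2322, 2323, 2327, 2328, 2332, 2333, 2334, 2338, 2339 → 23.

23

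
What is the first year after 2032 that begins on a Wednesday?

Jan 1 advances by 2 weekdays after a leap year and by 1 after a common year.
2032: Jan 1 is Thursday (leap).
2033: Saturday
2034: Sunday
2035: Monday
2036: Tuesday (leap)
2037: Thursday
2038: Friday
2039: Saturday
2040: Sunday (leap)
2041: Tuesday
2042: Wednesday
2042 begins on a Wednesday

2042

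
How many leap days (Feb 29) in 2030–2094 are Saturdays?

Leap years in 2030–2094: 16 of them.
Feb 29 weekday advances by 5 (mod 7) from one leap year to the next four years later (or differs when a century non-leap intervenes).
Leap-day weekdays: 2032:Sun 2036:Fri 2040:Wed 2044:Mon 2048:Sat✓ 2052:Thu 2056:Tue 2060:Sun 2064:Fri 2068:Wed 2072:Mon 2076:Sat✓ 2080:Thu 2084:Tue 2088:Sun 2092:Fri
Saturday: 2048, 2076 → 2.

2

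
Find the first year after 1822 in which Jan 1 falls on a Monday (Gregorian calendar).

Jan 1 advances by 2 weekdays after a leap year and by 1 after a common year.
1822: Jan 1 is Tuesday.
1823: Wednesday
1824: Thursday (leap)
1825: Saturday
1826: Sunday
1827: Monday
1827 begins on a Monday

1827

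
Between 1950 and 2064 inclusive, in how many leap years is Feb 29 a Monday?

Leap years in 1950–2064: 29 of them.
Feb 29 weekday advances by 5 (mod 7) from one leap year to the next four years later (or differs when a century non-leap intervenes).
Leap-day weekdays: 1952:Fri 1956:Wed 1960:Mon✓ 1964:Sat 1968:Thu 1972:Tue 1976:Sun 1980:Fri 1984:Wed 1988:Mon✓ 1992:Sat 1996:Thu 2000:Tue …(3 more)… 2016:Mon✓ 2020:Sat 2024:Thu 2028:Tue 2032:Sun 2036:Fri 2040:Wed 2044:Mon✓ 2048:Sat 2052:Thu 2056:Tue 2060:Sun 2064:Fri
Monday: 1960, 1988, 2016, 2044 → 4.

4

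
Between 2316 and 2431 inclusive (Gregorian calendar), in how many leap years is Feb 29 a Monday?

Leap years in 2316–2431: 29 of them.
Feb 29 weekday advances by 5 (mod 7) from one leap year to the next four years later (or differs when a century non-leap intervenes).
Leap-day weekdays: 2316:Tue 2320:Sun 2324:Fri 2328:Wed 2332:Mon✓ 2336:Sat 2340:Thu 2344:Tue 2348:Sun 2352:Fri 2356:Wed 2360:Mon✓ 2364:Sat …(3 more)… 2380:Fri 2384:Wed 2388:Mon✓ 2392:Sat 2396:Thu 2400:Tue 2404:Sun 2408:Fri 2412:Wed 2416:Mon✓ 2420:Sat 2424:Thu 2428:Tue
Monday: 2332, 2360, 2388, 2416 → 4.

4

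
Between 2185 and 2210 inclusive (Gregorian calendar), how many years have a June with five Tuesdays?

6

June has 30 days; it has five Tuesdays when Tuesday falls among the first (month-length − 28) days — i.e. when June 1 is one of Tuesday/Monday.
June 1 by year: 2185:Wed 2186:Thu 2187:Fri 2188:Sun 2189:Mon✓ 2190:Tue✓ 2191:Wed 2192:Fri 2193:Sat 2194:Sun 2195:Mon✓ 2196:Wed 2197:Thu 2198:Fri 2199:Sat 2200:Sun 2201:Mon✓ 2202:Tue✓ 2203:Wed 2204:Fri 2205:Sat 2206:Sun 2207:Mon✓ 2208:Wed 2209:Thu 2210:Fri
Years with five Tuesdays: 2189, 2190, 2195, 2201, 2202, 2207 → 6.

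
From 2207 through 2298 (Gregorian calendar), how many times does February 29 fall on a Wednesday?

Leap years in 2207–2298: 23 of them.
Feb 29 weekday advances by 5 (mod 7) from one leap year to the next four years later (or differs when a century non-leap intervenes).
Leap-day weekdays: 2208:Mon 2212:Sat 2216:Thu 2220:Tue 2224:Sun 2228:Fri 2232:Wed✓ 2236:Mon 2240:Sat 2244:Thu 2248:Tue 2252:Sun 2256:Fri 2260:Wed✓ 2264:Mon 2268:Sat 2272:Thu 2276:Tue 2280:Sun 2284:Fri 2288:Wed✓ 2292:Mon 2296:Sat
Wednesday: 2232, 2260, 2288 → 3.

3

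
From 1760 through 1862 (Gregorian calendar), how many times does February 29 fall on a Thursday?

Leap years in 1760–1862: 25 of them.
Feb 29 weekday advances by 5 (mod 7) from one leap year to the next four years later (or differs when a century non-leap intervenes).
Leap-day weekdays: 1760:Fri 1764:Wed 1768:Mon 1772:Sat 1776:Thu✓ 1780:Tue 1784:Sun 1788:Fri 1792:Wed 1796:Mon 1804:Wed 1808:Mon 1812:Sat 1816:Thu✓ 1820:Tue 1824:Sun 1828:Fri 1832:Wed 1836:Mon 1840:Sat 1844:Thu✓ 1848:Tue 1852:Sun 1856:Fri 1860:Wed
Thursday: 1776, 1816, 1844 → 3.

3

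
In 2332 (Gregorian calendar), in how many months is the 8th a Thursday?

Check the 8th of each month of 2332: Jan 8: Fri, Feb 8: Mon, Mar 8: Tue, Apr 8: Fri, May 8: Sun, Jun 8: Wed, Jul 8: Fri, Aug 8: Mon, Sep 8: Thu, Oct 8: Sat, Nov 8: Tue, Dec 8: Thu.
Thursday occurs in September, December — 2 months.

2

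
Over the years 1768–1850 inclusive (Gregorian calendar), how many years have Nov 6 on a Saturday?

Track Nov 6's weekday year by year (advancing +1, or +2 across a Feb 29):
  1768: Sun  1769: Mon (+1)  1770: Tue (+1)  1771: Wed (+1)  1772: Fri (+2)
  1773: Sat (+1) ✓  1774: Sun (+1)  1775: Mon (+1)  1776: Wed (+2)  1777: Thu (+1)
  1778: Fri (+1)  1779: Sat (+1) ✓  1780: Mon (+2)  1781: Tue (+1)  … (55 more years) …
  1837: Mon (+1)  1838: Tue (+1)  1839: Wed (+1)  1840: Fri (+2)  1841: Sat (+1) ✓
  1842: Sun (+1)  1843: Mon (+1)  1844: Wed (+2)  1845: Thu (+1)  1846: Fri (+1)
  1847: Sat (+1) ✓  1848: Mon (+2)  1849: Tue (+1)  1850: Wed (+1)
Saturday years: 1773, 1779, 1784, 1790, 1802, 1813, 1819, 1824, 1830, 1841, 1847 — 11 in total.

11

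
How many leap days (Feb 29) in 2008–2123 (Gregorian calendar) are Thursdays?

4

Leap years in 2008–2123: 28 of them.
Feb 29 weekday advances by 5 (mod 7) from one leap year to the next four years later (or differs when a century non-leap intervenes).
Leap-day weekdays: 2008:Fri 2012:Wed 2016:Mon 2020:Sat 2024:Thu✓ 2028:Tue 2032:Sun 2036:Fri 2040:Wed 2044:Mon 2048:Sat 2052:Thu✓ 2056:Tue 2060:Sun 2064:Fri 2068:Wed 2072:Mon 2076:Sat 2080:Thu✓ 2084:Tue 2088:Sun 2092:Fri 2096:Wed 2104:Fri 2108:Wed 2112:Mon 2116:Sat 2120:Thu✓
Thursday: 2024, 2052, 2080, 2120 → 4.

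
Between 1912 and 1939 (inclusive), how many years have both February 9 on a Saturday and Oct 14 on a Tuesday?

1

Check each year's weekday for February 9 and Oct 14:
  1912: Fri/Mon  1913: Sun/Tue  1914: Mon/Wed  1915: Tue/Thu  1916: Wed/Sat  1917: Fri/Sun  1918: Sat/Mon  1919: Sun/Tue  1920: Mon/Thu  1921: Wed/Fri  1922: Thu/Sat  1923: Fri/Sun  1924: Sat/Tue ✓  1925: Mon/Wed  1926: Tue/Thu  1927: Wed/Fri  1928: Thu/Sun  1929: Sat/Mon  1930: Sun/Tue  1931: Mon/Wed  1932: Tue/Fri  1933: Thu/Sat  1934: Fri/Sun  1935: Sat/Mon  1936: Sun/Wed  1937: Tue/Thu  1938: Wed/Fri  1939: Thu/Sat
Both conditions hold in: 1924 — 1.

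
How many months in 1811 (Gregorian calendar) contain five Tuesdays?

5

A month of length L has five Tuesdays iff its first Tuesday is on day ≤ L−28 (so day 1–3 in a 31-day month, 1–2 in a 30-day month, day 1 in a leap February).
Checking each month of 1811: Jan starts Tue (31d) ✓; Feb starts Fri (28d); Mar starts Fri (31d); Apr starts Mon (30d) ✓; May starts Wed (31d); Jun starts Sat (30d); Jul starts Mon (31d) ✓; Aug starts Thu (31d); Sep starts Sun (30d); Oct starts Tue (31d) ✓; Nov starts Fri (30d); Dec starts Sun (31d) ✓.
Five-Tuesday months: January, April, July, October, December → 5.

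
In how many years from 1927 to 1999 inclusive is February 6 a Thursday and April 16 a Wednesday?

Check each year's weekday for February 6 and April 16:
  1927: Sun/Sat  1928: Mon/Mon  1929: Wed/Tue  1930: Thu/Wed ✓  1931: Fri/Thu  1932: Sat/Sat  1933: Mon/Sun  1934: Tue/Mon  1935: Wed/Tue  1936: Thu/Thu  1937: Sat/Fri  1938: Sun/Sat  1939: Mon/Sun  1940: Tue/Tue  …(45 more)…  1986: Thu/Wed ✓  1987: Fri/Thu  1988: Sat/Sat  1989: Mon/Sun  1990: Tue/Mon  1991: Wed/Tue  1992: Thu/Thu  1993: Sat/Fri  1994: Sun/Sat  1995: Mon/Sun  1996: Tue/Tue  1997: Thu/Wed ✓  1998: Fri/Thu  1999: Sat/Fri
Both conditions hold in: 1930, 1941, 1947, 1958, 1969, 1975, 1986, 1997 — 8.

8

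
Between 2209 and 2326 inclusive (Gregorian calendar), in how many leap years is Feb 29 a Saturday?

Leap years in 2209–2326: 28 of them.
Feb 29 weekday advances by 5 (mod 7) from one leap year to the next four years later (or differs when a century non-leap intervenes).
Leap-day weekdays: 2212:Sat✓ 2216:Thu 2220:Tue 2224:Sun 2228:Fri 2232:Wed 2236:Mon 2240:Sat✓ 2244:Thu 2248:Tue 2252:Sun 2256:Fri 2260:Wed 2264:Mon 2268:Sat✓ 2272:Thu 2276:Tue 2280:Sun 2284:Fri 2288:Wed 2292:Mon 2296:Sat✓ 2304:Mon 2308:Sat✓ 2312:Thu 2316:Tue 2320:Sun 2324:Fri
Saturday: 2212, 2240, 2268, 2296, 2308 → 5.

5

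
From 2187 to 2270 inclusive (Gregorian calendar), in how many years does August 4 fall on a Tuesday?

13

Track August 4's weekday year by year (advancing +1, or +2 across a Feb 29):
  2187: Sat  2188: Mon (+2)  2189: Tue (+1) ✓  2190: Wed (+1)  2191: Thu (+1)
  2192: Sat (+2)  2193: Sun (+1)  2194: Mon (+1)  2195: Tue (+1) ✓  2196: Thu (+2)
  2197: Fri (+1)  2198: Sat (+1)  2199: Sun (+1)  2200: Mon (+1)  … (56 more years) …
  2257: Tue (+1) ✓  2258: Wed (+1)  2259: Thu (+1)  2260: Sat (+2)  2261: Sun (+1)
  2262: Mon (+1)  2263: Tue (+1) ✓  2264: Thu (+2)  2265: Fri (+1)  2266: Sat (+1)
  2267: Sun (+1)  2268: Tue (+2) ✓  2269: Wed (+1)  2270: Thu (+1)
Tuesday years: 2189, 2195, 2201, 2207, 2212, 2218, 2229, 2235, 2240, 2246, 2257, 2263, 2268 — 13 in total.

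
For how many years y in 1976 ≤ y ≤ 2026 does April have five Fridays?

April has 30 days; it has five Fridays when Friday falls among the first (month-length − 28) days — i.e. when April 1 is one of Friday/Thursday.
April 1 by year: 1976:Thu✓ 1977:Fri✓ 1978:Sat 1979:Sun 1980:Tue 1981:Wed 1982:Thu✓ 1983:Fri✓ 1984:Sun 1985:Mon 1986:Tue 1987:Wed 1988:Fri✓ 1989:Sat 1990:Sun …(21 more)… 2012:Sun 2013:Mon 2014:Tue 2015:Wed 2016:Fri✓ 2017:Sat 2018:Sun 2019:Mon 2020:Wed 2021:Thu✓ 2022:Fri✓ 2023:Sat 2024:Mon 2025:Tue 2026:Wed
Years with five Fridays: 1976, 1977, 1982, 1983, 1988, 1993, 1994, 1999, 2004, 2005, 2010, 2011, 2016, 2021, 2022 → 15.

15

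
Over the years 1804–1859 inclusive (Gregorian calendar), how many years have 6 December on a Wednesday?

8

Track 6 December's weekday year by year (advancing +1, or +2 across a Feb 29):
  1804: Thu  1805: Fri (+1)  1806: Sat (+1)  1807: Sun (+1)  1808: Tue (+2)
  1809: Wed (+1) ✓  1810: Thu (+1)  1811: Fri (+1)  1812: Sun (+2)  1813: Mon (+1)
  1814: Tue (+1)  1815: Wed (+1) ✓  1816: Fri (+2)  1817: Sat (+1)  … (28 more years) …
  1846: Sun (+1)  1847: Mon (+1)  1848: Wed (+2) ✓  1849: Thu (+1)  1850: Fri (+1)
  1851: Sat (+1)  1852: Mon (+2)  1853: Tue (+1)  1854: Wed (+1) ✓  1855: Thu (+1)
  1856: Sat (+2)  1857: Sun (+1)  1858: Mon (+1)  1859: Tue (+1)
Wednesday years: 1809, 1815, 1820, 1826, 1837, 1843, 1848, 1854 — 8 in total.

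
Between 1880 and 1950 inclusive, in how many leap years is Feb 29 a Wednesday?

2

Leap years in 1880–1950: 17 of them.
Feb 29 weekday advances by 5 (mod 7) from one leap year to the next four years later (or differs when a century non-leap intervenes).
Leap-day weekdays: 1880:Sun 1884:Fri 1888:Wed✓ 1892:Mon 1896:Sat 1904:Mon 1908:Sat 1912:Thu 1916:Tue 1920:Sun 1924:Fri 1928:Wed✓ 1932:Mon 1936:Sat 1940:Thu 1944:Tue 1948:Sun
Wednesday: 1888, 1928 → 2.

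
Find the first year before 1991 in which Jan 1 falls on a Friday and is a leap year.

1988

Jan 1 advances by 2 weekdays after a leap year and by 1 after a common year.
1991: Jan 1 is Tuesday.
1990: Monday
1989: Sunday
1988: Friday (leap)
1988 begins on a Friday and is a leap year.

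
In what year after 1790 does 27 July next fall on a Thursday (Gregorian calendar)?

From one year to the next, a fixed date's weekday advances by 1, or by 2 when a Feb 29 lies between the two dates.
1790: July 27 is Tuesday.
1791: Wednesday (+1)
1792: Friday (+2)
1793: Saturday (+1)
1794: Sunday (+1)
1795: Monday (+1)
1796: Wednesday (+2)
1797: Thursday (+1)
27 July falls on a Thursday in 1797.

1797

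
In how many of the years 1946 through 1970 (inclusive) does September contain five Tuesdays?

September has 30 days; it has five Tuesdays when Tuesday falls among the first (month-length − 28) days — i.e. when September 1 is one of Tuesday/Monday.
September 1 by year: 1946:Sun 1947:Mon✓ 1948:Wed 1949:Thu 1950:Fri 1951:Sat 1952:Mon✓ 1953:Tue✓ 1954:Wed 1955:Thu 1956:Sat 1957:Sun 1958:Mon✓ 1959:Tue✓ 1960:Thu 1961:Fri 1962:Sat 1963:Sun 1964:Tue✓ 1965:Wed 1966:Thu 1967:Fri 1968:Sun 1969:Mon✓ 1970:Tue✓
Years with five Tuesdays: 1947, 1952, 1953, 1958, 1959, 1964, 1969, 1970 → 8.

8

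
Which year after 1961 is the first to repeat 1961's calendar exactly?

Two years share a calendar iff Jan 1 falls on the same weekday and both are leap or both are common. 1961: Jan 1 is Sunday, common year.
1962: Jan 1 Monday, common
1963: Jan 1 Tuesday, common
1964: Jan 1 Wednesday, leap
1965: Jan 1 Friday, common
1966: Jan 1 Saturday, common
1967: Jan 1 Sunday, common
1967 matches on both conditions.

1967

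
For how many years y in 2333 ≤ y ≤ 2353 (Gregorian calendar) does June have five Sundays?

6

June has 30 days; it has five Sundays when Sunday falls among the first (month-length − 28) days — i.e. when June 1 is one of Sunday/Saturday.
June 1 by year: 2333:Thu 2334:Fri 2335:Sat✓ 2336:Mon 2337:Tue 2338:Wed 2339:Thu 2340:Sat✓ 2341:Sun✓ 2342:Mon 2343:Tue 2344:Thu 2345:Fri 2346:Sat✓ 2347:Sun✓ 2348:Tue 2349:Wed 2350:Thu 2351:Fri 2352:Sun✓ 2353:Mon
Years with five Sundays: 2335, 2340, 2341, 2346, 2347, 2352 → 6.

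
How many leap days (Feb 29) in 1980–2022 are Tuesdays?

1

Leap years in 1980–2022: 11 of them.
Feb 29 weekday advances by 5 (mod 7) from one leap year to the next four years later (or differs when a century non-leap intervenes).
Leap-day weekdays: 1980:Fri 1984:Wed 1988:Mon 1992:Sat 1996:Thu 2000:Tue✓ 2004:Sun 2008:Fri 2012:Wed 2016:Mon 2020:Sat
Tuesday: 2000 → 1.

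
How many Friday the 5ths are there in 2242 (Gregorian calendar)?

1

Check the 5th of each month of 2242: Jan 5: Wed, Feb 5: Sat, Mar 5: Sat, Apr 5: Tue, May 5: Thu, Jun 5: Sun, Jul 5: Tue, Aug 5: Fri, Sep 5: Mon, Oct 5: Wed, Nov 5: Sat, Dec 5: Mon.
Friday occurs in August — 1 month.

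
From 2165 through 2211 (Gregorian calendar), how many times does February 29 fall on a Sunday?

1

Leap years in 2165–2211: 10 of them.
Feb 29 weekday advances by 5 (mod 7) from one leap year to the next four years later (or differs when a century non-leap intervenes).
Leap-day weekdays: 2168:Mon 2172:Sat 2176:Thu 2180:Tue 2184:Sun✓ 2188:Fri 2192:Wed 2196:Mon 2204:Wed 2208:Mon
Sunday: 2184 → 1.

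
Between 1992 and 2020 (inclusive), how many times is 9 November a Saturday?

Track 9 November's weekday year by year (advancing +1, or +2 across a Feb 29):
  1992: Mon  1993: Tue (+1)  1994: Wed (+1)  1995: Thu (+1)  1996: Sat (+2) ✓
  1997: Sun (+1)  1998: Mon (+1)  1999: Tue (+1)  2000: Thu (+2)  2001: Fri (+1)
  2002: Sat (+1) ✓  2003: Sun (+1)  2004: Tue (+2)  2005: Wed (+1)  2006: Thu (+1)
  2007: Fri (+1)  2008: Sun (+2)  2009: Mon (+1)  2010: Tue (+1)  2011: Wed (+1)
  2012: Fri (+2)  2013: Sat (+1) ✓  2014: Sun (+1)  2015: Mon (+1)  2016: Wed (+2)
  2017: Thu (+1)  2018: Fri (+1)  2019: Sat (+1) ✓  2020: Mon (+2)
Saturday years: 1996, 2002, 2013, 2019 — 4 in total.

4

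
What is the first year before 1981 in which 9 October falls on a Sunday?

1977

From one year to the next, a fixed date's weekday advances by 1, or by 2 when a Feb 29 lies between the two dates.
1981: October 9 is Friday.
1980: Thursday (−1)
1979: Tuesday (−2)
1978: Monday (−1)
1977: Sunday (−1)
9 October falls on a Sunday in 1977.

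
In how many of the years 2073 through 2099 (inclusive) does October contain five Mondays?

October has 31 days; it has five Mondays when Monday falls among the first (month-length − 28) days — i.e. when October 1 is one of Monday/Sunday/Saturday.
October 1 by year: 2073:Sun✓ 2074:Mon✓ 2075:Tue 2076:Thu 2077:Fri 2078:Sat✓ 2079:Sun✓ 2080:Tue 2081:Wed 2082:Thu 2083:Fri 2084:Sun✓ 2085:Mon✓ 2086:Tue 2087:Wed 2088:Fri 2089:Sat✓ 2090:Sun✓ 2091:Mon✓ 2092:Wed 2093:Thu 2094:Fri 2095:Sat✓ 2096:Mon✓ 2097:Tue 2098:Wed 2099:Thu
Years with five Mondays: 2073, 2074, 2078, 2079, 2084, 2085, 2089, 2090, 2091, 2095, 2096 → 11.

11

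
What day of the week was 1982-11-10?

January 1, 1982 is a Friday.
November 10 is day 314 of the year, i.e. 313 days after Jan 1.
313 mod 7 = 5, so advance 5 weekdays from Friday: Wednesday.

Wednesday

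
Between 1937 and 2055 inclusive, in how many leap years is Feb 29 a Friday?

4

Leap years in 1937–2055: 29 of them.
Feb 29 weekday advances by 5 (mod 7) from one leap year to the next four years later (or differs when a century non-leap intervenes).
Leap-day weekdays: 1940:Thu 1944:Tue 1948:Sun 1952:Fri✓ 1956:Wed 1960:Mon 1964:Sat 1968:Thu 1972:Tue 1976:Sun 1980:Fri✓ 1984:Wed 1988:Mon …(3 more)… 2004:Sun 2008:Fri✓ 2012:Wed 2016:Mon 2020:Sat 2024:Thu 2028:Tue 2032:Sun 2036:Fri✓ 2040:Wed 2044:Mon 2048:Sat 2052:Thu
Friday: 1952, 1980, 2008, 2036 → 4.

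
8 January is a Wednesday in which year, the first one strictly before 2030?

From one year to the next, a fixed date's weekday advances by 1, or by 2 when a Feb 29 lies between the two dates.
2030: January 8 is Tuesday.
2029: Monday (−1)
2028: Saturday (−2)
2027: Friday (−1)
2026: Thursday (−1)
2025: Wednesday (−1)
8 January falls on a Wednesday in 2025.

2025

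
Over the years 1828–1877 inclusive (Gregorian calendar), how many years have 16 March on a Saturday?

Track 16 March's weekday year by year (advancing +1, or +2 across a Feb 29):
  1828: Sun  1829: Mon (+1)  1830: Tue (+1)  1831: Wed (+1)  1832: Fri (+2)
  1833: Sat (+1) ✓  1834: Sun (+1)  1835: Mon (+1)  1836: Wed (+2)  1837: Thu (+1)
  1838: Fri (+1)  1839: Sat (+1) ✓  1840: Mon (+2)  1841: Tue (+1)  … (22 more years) …
  1864: Wed (+2)  1865: Thu (+1)  1866: Fri (+1)  1867: Sat (+1) ✓  1868: Mon (+2)
  1869: Tue (+1)  1870: Wed (+1)  1871: Thu (+1)  1872: Sat (+2) ✓  1873: Sun (+1)
  1874: Mon (+1)  1875: Tue (+1)  1876: Thu (+2)  1877: Fri (+1)
Saturday years: 1833, 1839, 1844, 1850, 1861, 1867, 1872 — 7 in total.

7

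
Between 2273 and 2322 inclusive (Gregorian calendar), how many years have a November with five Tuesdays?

November has 30 days; it has five Tuesdays when Tuesday falls among the first (month-length − 28) days — i.e. when November 1 is one of Tuesday/Monday.
November 1 by year: 2273:Sat 2274:Sun 2275:Mon✓ 2276:Wed 2277:Thu 2278:Fri 2279:Sat 2280:Mon✓ 2281:Tue✓ 2282:Wed 2283:Thu 2284:Sat 2285:Sun 2286:Mon✓ 2287:Tue✓ …(20 more)… 2308:Sun 2309:Mon✓ 2310:Tue✓ 2311:Wed 2312:Fri 2313:Sat 2314:Sun 2315:Mon✓ 2316:Wed 2317:Thu 2318:Fri 2319:Sat 2320:Mon✓ 2321:Tue✓ 2322:Wed
Years with five Tuesdays: 2275, 2280, 2281, 2286, 2287, 2292, 2297, 2298, 2304, 2309, 2310, 2315, 2320, 2321 → 14.

14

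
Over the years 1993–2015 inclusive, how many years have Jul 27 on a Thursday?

3

Track Jul 27's weekday year by year (advancing +1, or +2 across a Feb 29):
  1993: Tue  1994: Wed (+1)  1995: Thu (+1) ✓  1996: Sat (+2)  1997: Sun (+1)
  1998: Mon (+1)  1999: Tue (+1)  2000: Thu (+2) ✓  2001: Fri (+1)  2002: Sat (+1)
  2003: Sun (+1)  2004: Tue (+2)  2005: Wed (+1)  2006: Thu (+1) ✓  2007: Fri (+1)
  2008: Sun (+2)  2009: Mon (+1)  2010: Tue (+1)  2011: Wed (+1)  2012: Fri (+2)
  2013: Sat (+1)  2014: Sun (+1)  2015: Mon (+1)
Thursday years: 1995, 2000, 2006 — 3 in total.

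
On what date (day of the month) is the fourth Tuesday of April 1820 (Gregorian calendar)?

25

April 1, 1820 is a Saturday, so the first Tuesday is the 4th.
The fourth Tuesday is 4 + 21 = 25.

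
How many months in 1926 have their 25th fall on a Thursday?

Check the 25th of each month of 1926: Jan 25: Mon, Feb 25: Thu, Mar 25: Thu, Apr 25: Sun, May 25: Tue, Jun 25: Fri, Jul 25: Sun, Aug 25: Wed, Sep 25: Sat, Oct 25: Mon, Nov 25: Thu, Dec 25: Sat.
Thursday occurs in February, March, November — 3 months.

3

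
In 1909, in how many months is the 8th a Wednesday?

2

Check the 8th of each month of 1909: Jan 8: Fri, Feb 8: Mon, Mar 8: Mon, Apr 8: Thu, May 8: Sat, Jun 8: Tue, Jul 8: Thu, Aug 8: Sun, Sep 8: Wed, Oct 8: Fri, Nov 8: Mon, Dec 8: Wed.
Wednesday occurs in September, December — 2 months.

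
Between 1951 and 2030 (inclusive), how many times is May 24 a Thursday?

12

Track May 24's weekday year by year (advancing +1, or +2 across a Feb 29):
  1951: Thu ✓  1952: Sat (+2)  1953: Sun (+1)  1954: Mon (+1)  1955: Tue (+1)
  1956: Thu (+2) ✓  1957: Fri (+1)  1958: Sat (+1)  1959: Sun (+1)  1960: Tue (+2)
  1961: Wed (+1)  1962: Thu (+1) ✓  1963: Fri (+1)  1964: Sun (+2)  … (52 more years) …
  2017: Wed (+1)  2018: Thu (+1) ✓  2019: Fri (+1)  2020: Sun (+2)  2021: Mon (+1)
  2022: Tue (+1)  2023: Wed (+1)  2024: Fri (+2)  2025: Sat (+1)  2026: Sun (+1)
  2027: Mon (+1)  2028: Wed (+2)  2029: Thu (+1) ✓  2030: Fri (+1)
Thursday years: 1951, 1956, 1962, 1973, 1979, 1984, 1990, 2001, 2007, 2012, 2018, 2029 — 12 in total.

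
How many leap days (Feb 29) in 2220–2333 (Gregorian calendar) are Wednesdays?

4

Leap years in 2220–2333: 28 of them.
Feb 29 weekday advances by 5 (mod 7) from one leap year to the next four years later (or differs when a century non-leap intervenes).
Leap-day weekdays: 2220:Tue 2224:Sun 2228:Fri 2232:Wed✓ 2236:Mon 2240:Sat 2244:Thu 2248:Tue 2252:Sun 2256:Fri 2260:Wed✓ 2264:Mon 2268:Sat 2272:Thu 2276:Tue 2280:Sun 2284:Fri 2288:Wed✓ 2292:Mon 2296:Sat 2304:Mon 2308:Sat 2312:Thu 2316:Tue 2320:Sun 2324:Fri 2328:Wed✓ 2332:Mon
Wednesday: 2232, 2260, 2288, 2328 → 4.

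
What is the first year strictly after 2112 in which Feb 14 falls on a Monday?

2118

From one year to the next, a fixed date's weekday advances by 1, or by 2 when a Feb 29 lies between the two dates.
2112: February 14 is Sunday.
2113: Tuesday (+2)
2114: Wednesday (+1)
2115: Thursday (+1)
2116: Friday (+1)
2117: Sunday (+2)
2118: Monday (+1)
Feb 14 falls on a Monday in 2118.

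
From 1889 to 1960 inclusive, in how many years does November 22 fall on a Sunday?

Track November 22's weekday year by year (advancing +1, or +2 across a Feb 29):
  1889: Fri  1890: Sat (+1)  1891: Sun (+1) ✓  1892: Tue (+2)  1893: Wed (+1)
  1894: Thu (+1)  1895: Fri (+1)  1896: Sun (+2) ✓  1897: Mon (+1)  1898: Tue (+1)
  1899: Wed (+1)  1900: Thu (+1)  1901: Fri (+1)  1902: Sat (+1)  … (44 more years) …
  1947: Sat (+1)  1948: Mon (+2)  1949: Tue (+1)  1950: Wed (+1)  1951: Thu (+1)
  1952: Sat (+2)  1953: Sun (+1) ✓  1954: Mon (+1)  1955: Tue (+1)  1956: Thu (+2)
  1957: Fri (+1)  1958: Sat (+1)  1959: Sun (+1) ✓  1960: Tue (+2)
Sunday years: 1891, 1896, 1903, 1908, 1914, 1925, 1931, 1936, 1942, 1953, 1959 — 11 in total.

11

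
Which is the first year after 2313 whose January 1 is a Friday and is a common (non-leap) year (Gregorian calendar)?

Jan 1 advances by 2 weekdays after a leap year and by 1 after a common year.
2313: Jan 1 is Wednesday.
2314: Thursday
2315: Friday
2315 begins on a Friday and is a common year.

2315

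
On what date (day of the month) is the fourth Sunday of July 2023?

July 1, 2023 is a Saturday, so the first Sunday is the 2nd.
The fourth Sunday is 2 + 21 = 23.

23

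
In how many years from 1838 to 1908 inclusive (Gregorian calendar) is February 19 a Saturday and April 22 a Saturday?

Check each year's weekday for February 19 and April 22:
  1838: Mon/Sun  1839: Tue/Mon  1840: Wed/Wed  1841: Fri/Thu  1842: Sat/Fri  1843: Sun/Sat  1844: Mon/Mon  1845: Wed/Tue  1846: Thu/Wed  1847: Fri/Thu  1848: Sat/Sat ✓  1849: Mon/Sun  1850: Tue/Mon  1851: Wed/Tue  …(43 more)…  1895: Tue/Mon  1896: Wed/Wed  1897: Fri/Thu  1898: Sat/Fri  1899: Sun/Sat  1900: Mon/Sun  1901: Tue/Mon  1902: Wed/Tue  1903: Thu/Wed  1904: Fri/Fri  1905: Sun/Sat  1906: Mon/Sun  1907: Tue/Mon  1908: Wed/Wed
Both conditions hold in: 1848, 1876 — 2.

2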